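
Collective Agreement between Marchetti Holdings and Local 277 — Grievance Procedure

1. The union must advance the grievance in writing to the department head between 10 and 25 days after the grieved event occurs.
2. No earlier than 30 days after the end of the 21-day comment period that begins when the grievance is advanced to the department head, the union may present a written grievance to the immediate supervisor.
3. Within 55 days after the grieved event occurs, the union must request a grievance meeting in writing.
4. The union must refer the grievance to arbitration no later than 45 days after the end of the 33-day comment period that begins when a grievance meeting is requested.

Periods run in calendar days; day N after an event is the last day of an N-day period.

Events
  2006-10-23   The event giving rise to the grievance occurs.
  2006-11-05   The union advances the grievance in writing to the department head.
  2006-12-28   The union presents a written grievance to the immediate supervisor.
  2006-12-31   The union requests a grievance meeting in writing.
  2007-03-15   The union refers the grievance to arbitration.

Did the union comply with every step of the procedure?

(1) the permitted window runs from 2006-10-23 + 10 = 2006-11-02 to 2006-10-23 + 25 = 2006-11-17; 2006-11-05 falls inside that range.
(2) permitted from 2006-11-26 + 30 days = 2006-12-26 onward; done 2006-12-28 — permitted.
(3) due by 2006-10-23 + 55 days = 2006-12-17; 2006-12-31 misses that deadline by 14 days.
No need to go further; step 3 was not satisfied.

No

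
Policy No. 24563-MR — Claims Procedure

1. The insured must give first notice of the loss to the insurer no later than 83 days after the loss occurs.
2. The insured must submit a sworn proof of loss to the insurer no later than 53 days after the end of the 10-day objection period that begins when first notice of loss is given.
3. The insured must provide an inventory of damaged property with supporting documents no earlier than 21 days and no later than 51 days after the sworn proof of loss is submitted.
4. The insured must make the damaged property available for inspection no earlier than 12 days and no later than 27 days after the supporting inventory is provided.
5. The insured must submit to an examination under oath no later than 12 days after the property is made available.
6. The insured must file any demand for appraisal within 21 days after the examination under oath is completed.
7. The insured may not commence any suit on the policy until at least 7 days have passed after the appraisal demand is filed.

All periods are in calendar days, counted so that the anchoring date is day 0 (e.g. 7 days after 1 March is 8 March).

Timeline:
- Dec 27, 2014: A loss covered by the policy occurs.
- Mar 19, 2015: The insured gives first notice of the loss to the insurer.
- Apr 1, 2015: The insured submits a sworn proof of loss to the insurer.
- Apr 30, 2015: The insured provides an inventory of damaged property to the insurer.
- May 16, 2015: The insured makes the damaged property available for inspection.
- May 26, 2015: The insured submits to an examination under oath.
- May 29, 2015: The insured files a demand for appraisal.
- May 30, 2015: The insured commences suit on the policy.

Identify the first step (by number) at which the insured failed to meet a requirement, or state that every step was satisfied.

Step 7

(1) due by Dec 27, 2014 + 83 days = Mar 20, 2015; Mar 19, 2015 is within that limit.
(2) due by Mar 29, 2015 + 53 days = May 21, 2015; completed Apr 1, 2015, before the deadline.
(3) the permitted window runs from Apr 1, 2015 + 21 = Apr 22, 2015 to Apr 1, 2015 + 51 = May 22, 2015; Apr 30, 2015 falls inside that range.
(4) the permitted window runs from Apr 30, 2015 + 12 = May 12, 2015 to Apr 30, 2015 + 27 = May 27, 2015; May 16, 2015 falls inside that range.
(5) due by May 16, 2015 + 12 days = May 28, 2015; completed May 26, 2015, before the deadline.
(6) due by May 26, 2015 + 21 days = Jun 16, 2015; completed May 29, 2015, before the deadline.
(7) permitted from May 29, 2015 + 7 days = Jun 5, 2015 onward; done May 30, 2015 — 6 days too early.
No need to go further; step 7 was not satisfied.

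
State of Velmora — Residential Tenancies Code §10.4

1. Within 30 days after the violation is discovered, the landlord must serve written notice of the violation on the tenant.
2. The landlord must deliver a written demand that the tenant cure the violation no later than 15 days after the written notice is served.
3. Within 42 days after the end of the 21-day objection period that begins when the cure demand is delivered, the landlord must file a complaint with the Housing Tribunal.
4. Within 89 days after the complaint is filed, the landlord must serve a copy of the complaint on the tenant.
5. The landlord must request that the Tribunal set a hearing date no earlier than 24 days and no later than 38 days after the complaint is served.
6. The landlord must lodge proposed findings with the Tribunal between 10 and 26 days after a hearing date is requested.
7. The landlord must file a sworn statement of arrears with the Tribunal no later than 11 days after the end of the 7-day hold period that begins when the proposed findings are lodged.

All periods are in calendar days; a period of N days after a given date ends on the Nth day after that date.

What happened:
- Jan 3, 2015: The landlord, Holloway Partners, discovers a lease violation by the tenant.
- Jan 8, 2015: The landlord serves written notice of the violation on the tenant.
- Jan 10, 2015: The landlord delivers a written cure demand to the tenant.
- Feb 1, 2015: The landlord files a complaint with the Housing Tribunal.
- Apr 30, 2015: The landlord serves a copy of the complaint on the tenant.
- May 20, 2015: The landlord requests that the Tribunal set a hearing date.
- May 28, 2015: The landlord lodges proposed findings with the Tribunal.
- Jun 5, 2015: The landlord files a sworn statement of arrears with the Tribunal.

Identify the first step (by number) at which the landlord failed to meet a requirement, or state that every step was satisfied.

Step 5

Step 1 — counting 30 days from Jan 3, 2015 (when the violation is discovered) gives a deadline of Feb 2, 2015; Jan 8, 2015 is within that limit.
Step 2 — counting 15 days from Jan 8, 2015 (when the written notice is served) gives a deadline of Jan 23, 2015; done Jan 10, 2015 — timely.
Step 3 — counting 42 days from Jan 31, 2015 (end of the 21-day objection period, which began when the cure demand is delivered on Jan 10, 2015) gives a deadline of Mar 14, 2015; Feb 1, 2015 is within that limit.
Step 4 — counting 89 days from Feb 1, 2015 (when the complaint is filed) gives a deadline of May 1, 2015; Apr 30, 2015 is within that limit.
Step 5 — 24 and 38 days from Apr 30, 2015 (when the complaint is served) are May 24, 2015 and Jun 7, 2015 respectively; done May 20, 2015 — 4 days before the window opened.
No need to go further; step 5 was not satisfied.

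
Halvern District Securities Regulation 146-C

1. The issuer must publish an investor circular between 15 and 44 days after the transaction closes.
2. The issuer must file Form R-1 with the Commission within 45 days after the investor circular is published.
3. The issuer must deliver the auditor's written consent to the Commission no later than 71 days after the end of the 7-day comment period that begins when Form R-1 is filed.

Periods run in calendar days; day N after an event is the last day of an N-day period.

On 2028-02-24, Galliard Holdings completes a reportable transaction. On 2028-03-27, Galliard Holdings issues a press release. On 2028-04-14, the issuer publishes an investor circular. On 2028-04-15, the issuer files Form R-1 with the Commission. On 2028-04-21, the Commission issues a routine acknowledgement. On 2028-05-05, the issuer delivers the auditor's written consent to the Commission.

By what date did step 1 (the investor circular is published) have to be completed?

Step 1 runs from 2028-02-24, when the transaction closes. The window is 15–44 days after 2028-02-24; it closes on 2028-04-08.

2028-04-08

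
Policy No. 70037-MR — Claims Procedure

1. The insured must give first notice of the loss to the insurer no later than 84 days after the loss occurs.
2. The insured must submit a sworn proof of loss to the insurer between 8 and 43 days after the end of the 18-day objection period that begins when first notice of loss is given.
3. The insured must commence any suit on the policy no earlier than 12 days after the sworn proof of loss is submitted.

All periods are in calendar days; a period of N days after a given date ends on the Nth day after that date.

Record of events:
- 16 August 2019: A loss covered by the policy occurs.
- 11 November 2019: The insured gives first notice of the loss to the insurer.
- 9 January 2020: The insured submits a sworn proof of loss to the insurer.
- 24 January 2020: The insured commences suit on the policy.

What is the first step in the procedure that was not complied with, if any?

Step 1 — counting 84 days from 16 August 2019 (when the loss occurs) gives a deadline of 8 November 2019; not done until 11 November 2019, 3 days after the deadline.
Later steps need not be reached.

Step 1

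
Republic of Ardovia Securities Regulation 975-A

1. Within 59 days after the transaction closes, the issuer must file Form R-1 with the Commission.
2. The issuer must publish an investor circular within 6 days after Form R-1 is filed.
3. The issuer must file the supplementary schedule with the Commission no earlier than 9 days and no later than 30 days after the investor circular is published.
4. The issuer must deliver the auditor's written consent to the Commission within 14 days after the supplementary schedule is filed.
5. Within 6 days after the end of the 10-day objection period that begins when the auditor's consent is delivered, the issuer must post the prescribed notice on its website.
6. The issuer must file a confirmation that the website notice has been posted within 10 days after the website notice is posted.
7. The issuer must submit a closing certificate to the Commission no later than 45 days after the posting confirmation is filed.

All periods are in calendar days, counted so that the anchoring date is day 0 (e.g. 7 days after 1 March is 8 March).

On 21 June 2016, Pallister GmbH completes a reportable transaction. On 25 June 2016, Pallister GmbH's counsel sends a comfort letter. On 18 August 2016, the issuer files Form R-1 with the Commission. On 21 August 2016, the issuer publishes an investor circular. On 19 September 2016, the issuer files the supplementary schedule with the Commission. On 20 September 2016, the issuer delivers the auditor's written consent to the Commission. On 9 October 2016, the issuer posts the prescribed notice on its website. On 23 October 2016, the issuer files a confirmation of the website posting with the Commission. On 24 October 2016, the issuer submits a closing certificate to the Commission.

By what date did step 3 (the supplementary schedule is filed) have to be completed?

20 September 2016

Step 3 runs from 21 August 2016, when the investor circular is published. The window is 9–30 days after 21 August 2016; it closes on 20 September 2016.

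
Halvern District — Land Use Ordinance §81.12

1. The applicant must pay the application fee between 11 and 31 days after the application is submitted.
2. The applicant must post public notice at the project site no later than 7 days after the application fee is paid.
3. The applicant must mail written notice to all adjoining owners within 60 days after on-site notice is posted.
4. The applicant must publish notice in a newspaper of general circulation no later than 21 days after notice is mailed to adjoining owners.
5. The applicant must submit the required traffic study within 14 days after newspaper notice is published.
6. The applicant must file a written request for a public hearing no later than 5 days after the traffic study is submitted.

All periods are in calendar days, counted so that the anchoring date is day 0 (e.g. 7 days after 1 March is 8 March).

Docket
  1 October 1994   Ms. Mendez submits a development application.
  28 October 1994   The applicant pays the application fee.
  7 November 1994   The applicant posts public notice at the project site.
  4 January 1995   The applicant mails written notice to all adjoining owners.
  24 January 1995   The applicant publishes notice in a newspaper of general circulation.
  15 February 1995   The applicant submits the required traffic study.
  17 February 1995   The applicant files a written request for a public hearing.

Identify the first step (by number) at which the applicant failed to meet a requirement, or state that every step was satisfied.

Step 2

Step 1 — 11 and 31 days from 1 October 1994 (when the application is submitted) are 12 October 1994 and 1 November 1994 respectively; 28 October 1994 falls inside that range.
Step 2 — counting 7 days from 28 October 1994 (when the application fee is paid) gives a deadline of 4 November 1994; not done until 7 November 1994, 3 days after the deadline.
No need to go further; step 2 was not satisfied.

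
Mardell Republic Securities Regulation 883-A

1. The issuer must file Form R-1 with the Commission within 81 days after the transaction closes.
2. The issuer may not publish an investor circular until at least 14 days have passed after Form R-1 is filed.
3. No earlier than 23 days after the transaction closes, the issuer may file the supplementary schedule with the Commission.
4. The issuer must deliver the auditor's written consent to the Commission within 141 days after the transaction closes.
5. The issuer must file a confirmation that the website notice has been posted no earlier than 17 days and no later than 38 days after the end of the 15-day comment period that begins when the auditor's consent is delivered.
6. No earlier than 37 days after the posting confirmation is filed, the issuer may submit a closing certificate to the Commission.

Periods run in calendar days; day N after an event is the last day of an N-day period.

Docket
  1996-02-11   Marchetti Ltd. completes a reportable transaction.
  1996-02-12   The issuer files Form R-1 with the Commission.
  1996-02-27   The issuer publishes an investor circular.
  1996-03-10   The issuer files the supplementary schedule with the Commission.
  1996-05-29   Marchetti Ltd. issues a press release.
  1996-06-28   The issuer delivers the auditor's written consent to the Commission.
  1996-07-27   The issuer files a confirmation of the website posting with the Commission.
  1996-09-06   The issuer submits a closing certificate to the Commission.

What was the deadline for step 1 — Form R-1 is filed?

Step 1 runs from 1996-02-11, when the transaction closes. 81 days after 1996-02-11 is 1996-05-02.

1996-05-02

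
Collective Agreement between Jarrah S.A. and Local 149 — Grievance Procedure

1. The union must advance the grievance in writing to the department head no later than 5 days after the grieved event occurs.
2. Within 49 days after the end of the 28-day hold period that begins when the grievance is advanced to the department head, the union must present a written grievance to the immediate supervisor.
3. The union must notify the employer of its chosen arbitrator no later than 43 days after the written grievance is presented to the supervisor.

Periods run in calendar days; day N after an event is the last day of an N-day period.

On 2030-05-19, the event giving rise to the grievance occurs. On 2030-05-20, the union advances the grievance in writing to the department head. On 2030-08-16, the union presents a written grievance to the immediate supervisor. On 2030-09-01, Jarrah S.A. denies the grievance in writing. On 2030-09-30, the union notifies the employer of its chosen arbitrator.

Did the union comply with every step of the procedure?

No

Step 1 — counting 5 days from 2030-05-19 (when the grieved event occurs) gives a deadline of 2030-05-24; done 2030-05-20 — timely.
Step 2 — counting 49 days from 2030-06-17 (end of the 28-day hold period, which began when the grievance is advanced to the department head on 2030-05-20) gives a deadline of 2030-08-05; done 2030-08-16 — 11 days late.
The analysis stops there.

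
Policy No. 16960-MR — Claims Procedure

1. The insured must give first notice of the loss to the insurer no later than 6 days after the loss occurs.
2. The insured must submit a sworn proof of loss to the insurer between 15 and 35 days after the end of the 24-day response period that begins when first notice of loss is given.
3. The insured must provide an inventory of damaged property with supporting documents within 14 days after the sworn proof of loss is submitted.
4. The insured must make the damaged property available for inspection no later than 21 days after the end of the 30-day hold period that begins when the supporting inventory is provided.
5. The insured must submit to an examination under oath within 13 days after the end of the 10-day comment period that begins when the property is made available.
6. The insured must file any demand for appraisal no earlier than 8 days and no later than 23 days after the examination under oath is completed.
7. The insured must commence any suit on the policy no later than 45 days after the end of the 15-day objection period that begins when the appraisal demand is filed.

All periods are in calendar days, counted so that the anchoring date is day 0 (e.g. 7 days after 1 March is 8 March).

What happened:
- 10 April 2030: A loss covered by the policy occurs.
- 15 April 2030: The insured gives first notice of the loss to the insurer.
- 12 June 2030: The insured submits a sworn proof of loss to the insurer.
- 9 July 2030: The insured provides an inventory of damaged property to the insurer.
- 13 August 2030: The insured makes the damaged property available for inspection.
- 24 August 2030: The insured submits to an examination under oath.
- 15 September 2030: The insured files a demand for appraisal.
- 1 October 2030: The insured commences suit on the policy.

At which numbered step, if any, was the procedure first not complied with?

Step 1 — counting 6 days from 10 April 2030 (when the loss occurs) gives a deadline of 16 April 2030; 15 April 2030 is within that limit.
Step 2 — 15 and 35 days from 9 May 2030 (end of the 24-day response period, which began when first notice of loss is given on 15 April 2030) are 24 May 2030 and 13 June 2030 respectively; done 12 June 2030 — within the window.
Step 3 — counting 14 days from 12 June 2030 (when the sworn proof of loss is submitted) gives a deadline of 26 June 2030; done 9 July 2030 — 13 days late.

Step 3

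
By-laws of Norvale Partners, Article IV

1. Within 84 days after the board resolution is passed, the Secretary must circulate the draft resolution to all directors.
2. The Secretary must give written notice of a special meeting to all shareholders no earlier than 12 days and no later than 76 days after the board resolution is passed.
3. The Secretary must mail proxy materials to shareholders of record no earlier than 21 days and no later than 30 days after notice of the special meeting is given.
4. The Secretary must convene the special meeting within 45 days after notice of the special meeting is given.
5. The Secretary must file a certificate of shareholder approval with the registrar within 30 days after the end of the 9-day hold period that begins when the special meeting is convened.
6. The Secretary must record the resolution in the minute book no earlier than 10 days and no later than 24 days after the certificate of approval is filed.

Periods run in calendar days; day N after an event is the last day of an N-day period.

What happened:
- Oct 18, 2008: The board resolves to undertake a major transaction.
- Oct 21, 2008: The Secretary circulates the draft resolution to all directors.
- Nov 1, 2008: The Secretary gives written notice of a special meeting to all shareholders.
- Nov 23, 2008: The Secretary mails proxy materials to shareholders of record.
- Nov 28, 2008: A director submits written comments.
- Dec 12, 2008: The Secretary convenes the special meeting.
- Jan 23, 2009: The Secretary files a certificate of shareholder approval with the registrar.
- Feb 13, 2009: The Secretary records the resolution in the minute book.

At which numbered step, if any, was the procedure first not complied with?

Step 1: 84 days after Oct 18, 2008 (when the board resolution is passed) is Jan 10, 2009; completed Oct 21, 2008, before the deadline.
Step 2: the window is 12–76 days after Oct 18, 2008 (when the board resolution is passed), so Oct 30, 2008 through Jan 2, 2009; done Nov 1, 2008, which is between those dates.
Step 3: the window is 21–30 days after Nov 1, 2008 (when notice of the special meeting is given), so Nov 22, 2008 through Dec 1, 2008; done Nov 23, 2008 — within the window.
Step 4: 45 days after Nov 1, 2008 (when notice of the special meeting is given) is Dec 16, 2008; Dec 12, 2008 is within that limit.
Step 5: 30 days after Dec 21, 2008 (end of the 9-day hold period, which began when the special meeting is convened on Dec 12, 2008) is Jan 20, 2009; Jan 23, 2009 misses that deadline by 3 days.
No need to go further; step 5 was not satisfied.

Step 5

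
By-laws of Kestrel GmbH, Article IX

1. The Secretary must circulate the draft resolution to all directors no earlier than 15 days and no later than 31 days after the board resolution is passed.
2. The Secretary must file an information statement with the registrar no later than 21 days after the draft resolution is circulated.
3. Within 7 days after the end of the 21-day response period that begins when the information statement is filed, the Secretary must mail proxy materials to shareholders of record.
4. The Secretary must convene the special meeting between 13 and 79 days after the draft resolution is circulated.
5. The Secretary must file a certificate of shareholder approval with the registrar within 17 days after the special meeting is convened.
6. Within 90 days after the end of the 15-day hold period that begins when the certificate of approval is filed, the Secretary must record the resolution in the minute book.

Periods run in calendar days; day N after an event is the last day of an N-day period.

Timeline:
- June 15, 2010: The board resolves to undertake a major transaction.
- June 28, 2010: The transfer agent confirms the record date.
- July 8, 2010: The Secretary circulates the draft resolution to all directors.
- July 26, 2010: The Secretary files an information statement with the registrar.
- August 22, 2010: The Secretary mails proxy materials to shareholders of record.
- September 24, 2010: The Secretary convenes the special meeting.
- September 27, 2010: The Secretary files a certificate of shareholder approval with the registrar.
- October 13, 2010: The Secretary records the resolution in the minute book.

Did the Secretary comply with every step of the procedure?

Yes

Step 1 — 15 and 31 days from June 15, 2010 (when the board resolution is passed) are June 30, 2010 and July 16, 2010 respectively; done July 8, 2010 — within the window.
Step 2 — counting 21 days from July 8, 2010 (when the draft resolution is circulated) gives a deadline of July 29, 2010; done July 26, 2010 — timely.
Step 3 — counting 7 days from August 16, 2010 (end of the 21-day response period, which began when the information statement is filed on July 26, 2010) gives a deadline of August 23, 2010; completed August 22, 2010, before the deadline.
Step 4 — 13 and 79 days from July 8, 2010 (when the draft resolution is circulated) are July 21, 2010 and September 25, 2010 respectively; done September 24, 2010 — within the window.
Step 5 — counting 17 days from September 24, 2010 (when the special meeting is convened) gives a deadline of October 11, 2010; September 27, 2010 is within that limit.
Step 6 — counting 90 days from October 12, 2010 (end of the 15-day hold period, which began when the certificate of approval is filed on September 27, 2010) gives a deadline of January 10, 2011; completed October 13, 2010, before the deadline.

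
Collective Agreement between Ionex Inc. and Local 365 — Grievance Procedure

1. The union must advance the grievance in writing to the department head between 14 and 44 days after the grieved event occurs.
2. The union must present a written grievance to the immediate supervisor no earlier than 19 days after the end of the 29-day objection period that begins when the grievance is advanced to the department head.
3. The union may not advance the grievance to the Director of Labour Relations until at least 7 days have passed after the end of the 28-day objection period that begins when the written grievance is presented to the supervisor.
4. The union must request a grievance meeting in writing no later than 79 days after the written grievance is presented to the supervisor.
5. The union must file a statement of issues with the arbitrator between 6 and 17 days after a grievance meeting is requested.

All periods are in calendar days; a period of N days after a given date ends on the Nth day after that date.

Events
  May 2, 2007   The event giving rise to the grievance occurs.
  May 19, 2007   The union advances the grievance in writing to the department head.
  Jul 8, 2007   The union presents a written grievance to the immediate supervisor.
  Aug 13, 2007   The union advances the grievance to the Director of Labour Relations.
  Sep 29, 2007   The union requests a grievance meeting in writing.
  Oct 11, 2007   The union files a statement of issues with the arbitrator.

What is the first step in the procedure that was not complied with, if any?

Step 4

Step 1: the window is 14–44 days after May 2, 2007 (when the grieved event occurs), so May 16, 2007 through Jun 15, 2007; May 19, 2007 falls inside that range.
Step 2: the earliest permitted date is 19 days after Jun 17, 2007 (end of the 29-day objection period, which began when the grievance is advanced to the department head on May 19, 2007), i.e. Jul 6, 2007; done Jul 8, 2007 — permitted.
Step 3: the earliest permitted date is 7 days after Aug 5, 2007 (end of the 28-day objection period, which began when the written grievance is presented to the supervisor on Jul 8, 2007), i.e. Aug 12, 2007; done Aug 13, 2007, after the minimum wait.
Step 4: 79 days after Jul 8, 2007 (when the written grievance is presented to the supervisor) is Sep 25, 2007; not done until Sep 29, 2007, 4 days after the deadline.
That is the first point of non-compliance.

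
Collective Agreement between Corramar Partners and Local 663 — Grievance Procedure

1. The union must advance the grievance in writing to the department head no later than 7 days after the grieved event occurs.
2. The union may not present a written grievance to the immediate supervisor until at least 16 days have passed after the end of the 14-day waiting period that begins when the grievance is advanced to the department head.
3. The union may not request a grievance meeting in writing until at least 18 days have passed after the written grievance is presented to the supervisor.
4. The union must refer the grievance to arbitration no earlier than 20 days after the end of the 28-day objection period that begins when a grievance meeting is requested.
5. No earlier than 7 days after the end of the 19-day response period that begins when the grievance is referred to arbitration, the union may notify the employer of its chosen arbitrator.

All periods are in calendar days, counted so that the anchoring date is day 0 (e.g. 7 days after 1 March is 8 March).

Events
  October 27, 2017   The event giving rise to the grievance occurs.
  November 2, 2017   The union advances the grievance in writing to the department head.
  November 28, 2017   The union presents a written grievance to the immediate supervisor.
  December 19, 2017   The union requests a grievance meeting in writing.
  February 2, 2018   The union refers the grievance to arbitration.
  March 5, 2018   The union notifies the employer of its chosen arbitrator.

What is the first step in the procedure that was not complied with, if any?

Step 1: 7 days after October 27, 2017 (when the grieved event occurs) is November 3, 2017; November 2, 2017 is within that limit.
Step 2: the earliest permitted date is 16 days after November 16, 2017 (end of the 14-day waiting period, which began when the grievance is advanced to the department head on November 2, 2017), i.e. December 2, 2017; November 28, 2017 is 4 days before the earliest permitted date.

Step 2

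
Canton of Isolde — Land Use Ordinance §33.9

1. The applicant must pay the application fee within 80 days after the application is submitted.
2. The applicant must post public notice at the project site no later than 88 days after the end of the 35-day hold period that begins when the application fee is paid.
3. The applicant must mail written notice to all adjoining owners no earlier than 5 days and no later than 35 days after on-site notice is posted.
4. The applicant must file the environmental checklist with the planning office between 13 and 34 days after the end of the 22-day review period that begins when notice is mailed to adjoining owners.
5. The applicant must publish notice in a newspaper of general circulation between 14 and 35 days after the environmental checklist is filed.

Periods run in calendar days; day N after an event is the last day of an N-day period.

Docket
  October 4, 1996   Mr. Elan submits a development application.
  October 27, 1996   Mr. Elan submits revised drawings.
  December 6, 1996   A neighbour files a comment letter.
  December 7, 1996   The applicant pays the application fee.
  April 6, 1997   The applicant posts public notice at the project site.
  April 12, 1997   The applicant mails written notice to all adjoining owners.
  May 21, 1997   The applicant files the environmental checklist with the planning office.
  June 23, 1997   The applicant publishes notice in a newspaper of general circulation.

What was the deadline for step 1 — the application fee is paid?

December 23, 1996

Step 1 runs from October 4, 1996, when the application is submitted. 80 days after October 4, 1996 is December 23, 1996.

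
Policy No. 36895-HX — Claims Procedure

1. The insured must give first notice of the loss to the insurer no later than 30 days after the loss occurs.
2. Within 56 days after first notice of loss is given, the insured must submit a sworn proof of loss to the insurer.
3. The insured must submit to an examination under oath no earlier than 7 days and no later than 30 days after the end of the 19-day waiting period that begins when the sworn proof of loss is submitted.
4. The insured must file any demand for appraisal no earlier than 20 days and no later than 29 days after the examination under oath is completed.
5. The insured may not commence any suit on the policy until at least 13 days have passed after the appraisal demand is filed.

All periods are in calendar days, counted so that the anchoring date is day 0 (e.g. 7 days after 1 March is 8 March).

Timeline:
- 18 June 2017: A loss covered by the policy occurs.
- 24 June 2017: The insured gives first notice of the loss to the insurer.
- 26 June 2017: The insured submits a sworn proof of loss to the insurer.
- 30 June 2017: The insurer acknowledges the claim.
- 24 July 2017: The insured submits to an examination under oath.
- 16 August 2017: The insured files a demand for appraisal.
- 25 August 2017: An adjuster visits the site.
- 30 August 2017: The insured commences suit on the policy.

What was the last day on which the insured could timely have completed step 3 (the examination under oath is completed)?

The sworn proof of loss is submitted on 26 June 2017; the 19-day waiting period therefore ends 15 July 2017, and step 3 runs from that date. The window is 7–30 days after 15 July 2017; it closes on 14 August 2017.

14 August 2017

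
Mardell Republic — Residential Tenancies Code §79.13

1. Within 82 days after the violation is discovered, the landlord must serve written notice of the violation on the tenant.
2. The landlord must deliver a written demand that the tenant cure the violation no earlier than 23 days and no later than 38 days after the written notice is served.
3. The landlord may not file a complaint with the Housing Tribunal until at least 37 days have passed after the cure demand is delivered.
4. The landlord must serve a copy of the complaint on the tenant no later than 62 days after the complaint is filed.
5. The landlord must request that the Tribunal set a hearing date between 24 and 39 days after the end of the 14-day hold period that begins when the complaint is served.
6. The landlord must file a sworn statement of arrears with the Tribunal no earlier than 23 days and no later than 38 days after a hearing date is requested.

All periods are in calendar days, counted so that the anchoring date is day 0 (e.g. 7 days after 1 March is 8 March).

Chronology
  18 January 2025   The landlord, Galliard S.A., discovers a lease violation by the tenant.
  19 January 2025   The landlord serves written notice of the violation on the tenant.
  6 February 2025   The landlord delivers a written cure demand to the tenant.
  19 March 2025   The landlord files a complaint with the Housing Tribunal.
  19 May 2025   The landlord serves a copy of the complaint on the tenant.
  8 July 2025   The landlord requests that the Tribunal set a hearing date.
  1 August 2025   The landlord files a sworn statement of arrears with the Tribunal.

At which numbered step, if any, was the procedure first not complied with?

(1) due by 18 January 2025 + 82 days = 10 April 2025; done 19 January 2025 — timely.
(2) the permitted window runs from 19 January 2025 + 23 = 11 February 2025 to 19 January 2025 + 38 = 26 February 2025; 6 February 2025 is 5 days too early.
The procedure was therefore not followed at step 2.

Step 2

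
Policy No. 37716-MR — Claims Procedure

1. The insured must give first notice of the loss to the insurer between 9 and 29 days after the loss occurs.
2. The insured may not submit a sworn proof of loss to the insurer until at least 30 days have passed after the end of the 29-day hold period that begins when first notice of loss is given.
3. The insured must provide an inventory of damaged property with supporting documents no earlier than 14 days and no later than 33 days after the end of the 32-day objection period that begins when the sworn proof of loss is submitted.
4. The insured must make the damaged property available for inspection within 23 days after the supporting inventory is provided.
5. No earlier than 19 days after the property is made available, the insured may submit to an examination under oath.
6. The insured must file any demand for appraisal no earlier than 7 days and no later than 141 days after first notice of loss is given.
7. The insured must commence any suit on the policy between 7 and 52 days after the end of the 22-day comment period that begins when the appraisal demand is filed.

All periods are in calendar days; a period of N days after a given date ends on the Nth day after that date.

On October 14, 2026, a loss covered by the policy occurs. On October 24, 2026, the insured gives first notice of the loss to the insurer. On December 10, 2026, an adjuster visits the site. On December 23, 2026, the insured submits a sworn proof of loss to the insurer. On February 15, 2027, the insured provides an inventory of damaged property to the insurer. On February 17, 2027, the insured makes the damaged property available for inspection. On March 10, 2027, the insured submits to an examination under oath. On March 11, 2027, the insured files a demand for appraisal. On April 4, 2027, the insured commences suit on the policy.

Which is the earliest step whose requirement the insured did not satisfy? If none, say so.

Step 1 — 9 and 29 days from October 14, 2026 (when the loss occurs) are October 23, 2026 and November 12, 2026 respectively; October 24, 2026 falls inside that range.
Step 2 — must wait 30 days from November 22, 2026 (end of the 29-day hold period, which began when first notice of loss is given on October 24, 2026), so not before December 22, 2026; December 23, 2026 is on or after that date.
Step 3 — 14 and 33 days from January 24, 2027 (end of the 32-day objection period, which began when the sworn proof of loss is submitted on December 23, 2026) are February 7, 2027 and February 26, 2027 respectively; done February 15, 2027 — within the window.
Step 4 — counting 23 days from February 15, 2027 (when the supporting inventory is provided) gives a deadline of March 10, 2027; completed February 17, 2027, before the deadline.
Step 5 — must wait 19 days from February 17, 2027 (when the property is made available), so not before March 8, 2027; done March 10, 2027 — permitted.
Step 6 — 7 and 141 days from October 24, 2026 (when first notice of loss is given) are October 31, 2026 and March 14, 2027 respectively; done March 11, 2027 — within the window.
Step 7 — 7 and 52 days from April 2, 2027 (end of the 22-day comment period, which began when the appraisal demand is filed on March 11, 2027) are April 9, 2027 and May 24, 2027 respectively; done April 4, 2027 — 5 days before the window opened.

Step 7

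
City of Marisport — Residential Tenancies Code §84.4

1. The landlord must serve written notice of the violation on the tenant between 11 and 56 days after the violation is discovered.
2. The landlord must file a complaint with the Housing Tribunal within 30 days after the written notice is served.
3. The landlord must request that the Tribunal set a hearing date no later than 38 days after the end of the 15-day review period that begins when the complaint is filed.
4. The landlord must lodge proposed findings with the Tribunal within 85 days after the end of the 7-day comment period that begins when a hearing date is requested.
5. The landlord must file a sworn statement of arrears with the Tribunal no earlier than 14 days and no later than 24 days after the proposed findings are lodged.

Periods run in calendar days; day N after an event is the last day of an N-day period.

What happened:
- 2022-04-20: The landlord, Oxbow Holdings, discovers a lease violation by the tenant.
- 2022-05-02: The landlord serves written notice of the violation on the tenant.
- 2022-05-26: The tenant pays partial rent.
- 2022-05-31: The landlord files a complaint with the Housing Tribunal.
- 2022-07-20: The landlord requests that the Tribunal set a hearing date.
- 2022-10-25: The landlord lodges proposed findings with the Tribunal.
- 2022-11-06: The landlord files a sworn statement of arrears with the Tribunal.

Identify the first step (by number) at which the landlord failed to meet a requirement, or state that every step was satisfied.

(1) the permitted window runs from 2022-04-20 + 11 = 2022-05-01 to 2022-04-20 + 56 = 2022-06-15; done 2022-05-02 — within the window.
(2) due by 2022-05-02 + 30 days = 2022-06-01; done 2022-05-31 — timely.
(3) due by 2022-06-15 + 38 days = 2022-07-23; 2022-07-20 is within that limit.
(4) due by 2022-07-27 + 85 days = 2022-10-20; not done until 2022-10-25, 5 days after the deadline.
Later steps need not be reached.

Step 4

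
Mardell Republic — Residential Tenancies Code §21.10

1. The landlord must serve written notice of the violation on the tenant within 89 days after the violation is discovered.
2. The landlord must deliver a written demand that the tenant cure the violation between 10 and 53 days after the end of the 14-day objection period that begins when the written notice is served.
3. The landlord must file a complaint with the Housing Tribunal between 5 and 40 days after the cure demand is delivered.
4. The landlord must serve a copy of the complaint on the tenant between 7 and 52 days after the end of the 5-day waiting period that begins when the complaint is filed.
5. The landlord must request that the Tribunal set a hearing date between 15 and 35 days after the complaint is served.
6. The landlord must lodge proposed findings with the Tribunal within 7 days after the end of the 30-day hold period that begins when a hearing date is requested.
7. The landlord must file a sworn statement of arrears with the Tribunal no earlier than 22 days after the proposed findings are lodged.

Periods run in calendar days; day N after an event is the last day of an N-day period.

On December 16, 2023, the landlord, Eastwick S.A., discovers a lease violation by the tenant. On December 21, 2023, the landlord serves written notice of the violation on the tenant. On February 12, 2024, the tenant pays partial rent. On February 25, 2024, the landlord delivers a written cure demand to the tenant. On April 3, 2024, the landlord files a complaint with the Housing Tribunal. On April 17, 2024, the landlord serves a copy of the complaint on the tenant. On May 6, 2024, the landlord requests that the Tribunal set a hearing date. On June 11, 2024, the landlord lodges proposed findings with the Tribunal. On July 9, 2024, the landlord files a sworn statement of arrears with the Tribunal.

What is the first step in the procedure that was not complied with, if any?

(1) due by December 16, 2023 + 89 days = March 14, 2024; done December 21, 2023 — timely.
(2) the permitted window runs from January 4, 2024 + 10 = January 14, 2024 to January 4, 2024 + 53 = February 26, 2024; done February 25, 2024, which is between those dates.
(3) the permitted window runs from February 25, 2024 + 5 = March 1, 2024 to February 25, 2024 + 40 = April 5, 2024; done April 3, 2024, which is between those dates.
(4) the permitted window runs from April 8, 2024 + 7 = April 15, 2024 to April 8, 2024 + 52 = May 30, 2024; done April 17, 2024 — within the window.
(5) the permitted window runs from April 17, 2024 + 15 = May 2, 2024 to April 17, 2024 + 35 = May 22, 2024; done May 6, 2024 — within the window.
(6) due by June 5, 2024 + 7 days = June 12, 2024; done June 11, 2024 — timely.
(7) permitted from June 11, 2024 + 22 days = July 3, 2024 onward; July 9, 2024 is on or after that date.

None — every step was satisfied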